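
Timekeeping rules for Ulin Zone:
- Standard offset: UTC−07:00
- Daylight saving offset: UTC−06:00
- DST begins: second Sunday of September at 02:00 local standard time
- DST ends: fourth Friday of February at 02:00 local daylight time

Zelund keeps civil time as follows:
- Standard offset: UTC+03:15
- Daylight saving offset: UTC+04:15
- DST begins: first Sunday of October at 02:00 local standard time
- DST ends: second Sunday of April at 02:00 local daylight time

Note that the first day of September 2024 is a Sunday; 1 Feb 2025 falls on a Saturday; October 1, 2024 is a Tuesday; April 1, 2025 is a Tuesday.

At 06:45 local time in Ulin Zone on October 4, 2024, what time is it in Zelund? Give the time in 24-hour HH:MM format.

16:00

1 September 2024 is a Sunday, so the first Sunday is September 1 and the second is September 8.
1 February 2025 is a Saturday, so the first Friday is February 7 and the fourth is February 28.
October 4, 2024 lies within the daylight-saving period (8 September 2024 – 28 February 2025), so Ulin Zone is on daylight time, UTC−06:00.
06:45 Ulin Zone + 6h = 12:45 UTC.
1 October 2024 is a Tuesday, so the first Sunday is October 6.
1 April 2025 is a Tuesday, so the first Sunday is April 6 and the second is April 13.
At the standard offset (UTC+03:15), 12:45 UTC + 3h15m = 16:00 Zelund standard time.
The standard-time date in Zelund, October 4, 2024, does not fall between 6 October 2024 and 13 April 2025, so daylight saving is not in effect and Zelund is at UTC+03:15.
12:45 UTC + 3h15m = 16:00 Zelund.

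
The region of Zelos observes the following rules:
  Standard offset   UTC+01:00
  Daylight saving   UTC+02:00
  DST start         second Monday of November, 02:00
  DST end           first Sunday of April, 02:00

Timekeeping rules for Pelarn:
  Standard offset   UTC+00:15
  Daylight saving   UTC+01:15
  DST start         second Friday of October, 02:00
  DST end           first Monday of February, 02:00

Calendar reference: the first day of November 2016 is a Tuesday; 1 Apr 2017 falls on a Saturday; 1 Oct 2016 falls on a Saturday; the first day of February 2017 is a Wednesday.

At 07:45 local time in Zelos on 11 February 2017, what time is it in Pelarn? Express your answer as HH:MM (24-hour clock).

1 November 2016 is a Tuesday, so the first Monday is November 7 and the second is November 14.
1 April 2017 is a Saturday, so the first Sunday is April 2.
Daylight saving runs 14 November 2016 – 2 April 2017; 11 February 2017 is inside that window, so Zelos is at UTC+02:00.
07:45 Zelos − 2h = 05:45 UTC.
1 October 2016 is a Saturday, so the first Friday is October 7 and the second is October 14.
1 February 2017 is a Wednesday, so the first Monday is February 6.
At the standard offset (UTC+00:15), 05:45 UTC + 0h15m = 06:00 Pelarn standard time.
The standard-time date in Pelarn, 11 February 2017, is outside the daylight-saving period (14 October 2016 – 6 February 2017), so Pelarn is on standard time, UTC+00:15.
05:45 UTC + 0h15m = 06:00 Pelarn.

06:00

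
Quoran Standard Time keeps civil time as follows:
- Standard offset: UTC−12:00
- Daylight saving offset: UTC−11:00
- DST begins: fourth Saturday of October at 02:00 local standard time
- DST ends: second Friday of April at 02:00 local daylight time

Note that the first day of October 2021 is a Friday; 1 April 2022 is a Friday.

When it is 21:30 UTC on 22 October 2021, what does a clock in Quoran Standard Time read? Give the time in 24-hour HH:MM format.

09:30

1 October 2021 is a Friday, so the first Saturday is October 2 and the fourth is October 23.
1 April 2022 is a Friday, so the first Friday is April 1 and the second is April 8.
At the standard offset (UTC−12:00), 21:30 UTC − 12h = 09:30 Quoran Standard Time standard time.
The standard-time date in Quoran Standard Time, 22 October 2021, does not fall between 23 October 2021 and 8 April 2022, so daylight saving is not in effect and Quoran Standard Time is at UTC−12:00.
21:30 UTC − 12h = 09:30 local.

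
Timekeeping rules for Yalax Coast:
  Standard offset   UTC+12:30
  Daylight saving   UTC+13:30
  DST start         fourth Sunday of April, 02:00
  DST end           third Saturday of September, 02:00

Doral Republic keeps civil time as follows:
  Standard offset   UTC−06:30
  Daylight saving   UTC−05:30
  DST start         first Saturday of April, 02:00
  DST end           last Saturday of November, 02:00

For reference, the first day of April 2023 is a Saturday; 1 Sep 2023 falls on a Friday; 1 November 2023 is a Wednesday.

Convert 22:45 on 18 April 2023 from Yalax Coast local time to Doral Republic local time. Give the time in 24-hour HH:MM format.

04:45

1 April 2023 is a Saturday, so the first Sunday is April 2 and the fourth is April 23.
1 September 2023 is a Friday, so the first Saturday is September 2 and the third is September 16.
Daylight saving runs 23 April – 16 September; 18 April 2023 is outside that window, so Yalax Coast is on standard time at UTC+12:30.
22:45 Yalax Coast − 12h30m = 10:15 UTC.
1 April 2023 is a Saturday, so the first Saturday is April 1.
1 November 2023 is a Wednesday, so Saturdays fall on 4, 11, 18, 25; the last is November 25.
At the standard offset (UTC−06:30), 10:15 UTC − 6h30m = 03:45 Doral Republic standard time.
The standard-time date in Doral Republic, 18 April 2023, falls between 1 April and 25 November, so daylight saving is in effect and Doral Republic is at UTC−05:30.
10:15 UTC − 5h30m = 04:45 Doral Republic.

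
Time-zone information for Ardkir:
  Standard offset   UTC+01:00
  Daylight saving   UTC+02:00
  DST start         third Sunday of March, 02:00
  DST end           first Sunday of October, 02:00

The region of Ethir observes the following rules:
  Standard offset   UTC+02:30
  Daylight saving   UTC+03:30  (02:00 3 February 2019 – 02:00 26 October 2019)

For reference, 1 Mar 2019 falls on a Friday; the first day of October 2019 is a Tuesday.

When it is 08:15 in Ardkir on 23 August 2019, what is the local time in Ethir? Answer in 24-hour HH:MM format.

09:45

1 March 2019 is a Friday, so the first Sunday is March 3 and the third is March 17.
1 October 2019 is a Tuesday, so the first Sunday is October 6.
Daylight saving runs 17 March – 6 October; 23 August 2019 is inside that window, so Ardkir is at UTC+02:00.
08:15 Ardkir − 2h = 06:15 UTC.
At the standard offset (UTC+02:30), 06:15 UTC + 2h30m = 08:45 Ethir standard time.
The standard-time date in Ethir, 23 August 2019, falls between 3 February and 26 October, so daylight saving is in effect and Ethir is at UTC+03:30.
06:15 UTC + 3h30m = 09:45 Ethir.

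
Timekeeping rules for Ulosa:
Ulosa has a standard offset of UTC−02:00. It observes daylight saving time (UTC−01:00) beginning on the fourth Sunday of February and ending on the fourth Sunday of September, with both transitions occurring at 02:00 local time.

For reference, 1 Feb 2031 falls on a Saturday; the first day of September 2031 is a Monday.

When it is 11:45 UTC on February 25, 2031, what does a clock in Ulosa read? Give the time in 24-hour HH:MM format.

1 February 2031 is a Saturday, so the first Sunday is February 2 and the fourth is February 23.
1 September 2031 is a Monday, so the first Sunday is September 7 and the fourth is September 28.
At the standard offset (UTC−02:00), 11:45 UTC − 2h = 09:45 Ulosa standard time.
The standard-time date in Ulosa, February 25, 2031, lies within the daylight-saving period (23 February – 28 September), so Ulosa is on daylight time, UTC−01:00.
11:45 UTC − 1h = 10:45 local.

10:45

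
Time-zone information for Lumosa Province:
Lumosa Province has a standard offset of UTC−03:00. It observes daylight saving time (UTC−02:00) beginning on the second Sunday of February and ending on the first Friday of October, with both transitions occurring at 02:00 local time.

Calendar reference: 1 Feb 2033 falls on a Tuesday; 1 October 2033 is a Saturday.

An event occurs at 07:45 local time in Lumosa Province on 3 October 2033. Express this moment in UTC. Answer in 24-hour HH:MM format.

1 February 2033 is a Tuesday, so the first Sunday is February 6 and the second is February 13.
1 October 2033 is a Saturday, so the first Friday is October 7.
3 October 2033 falls between 13 February and 7 October, so daylight saving is in effect and Lumosa Province is at UTC−02:00.
07:45 local + 2h = 09:45 UTC.

09:45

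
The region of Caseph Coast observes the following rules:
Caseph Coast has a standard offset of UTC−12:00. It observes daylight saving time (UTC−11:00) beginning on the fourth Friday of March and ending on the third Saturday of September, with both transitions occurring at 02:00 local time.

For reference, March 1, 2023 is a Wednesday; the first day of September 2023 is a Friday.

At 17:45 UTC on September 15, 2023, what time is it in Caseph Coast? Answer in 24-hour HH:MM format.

1 March 2023 is a Wednesday, so the first Friday is March 3 and the fourth is March 24.
1 September 2023 is a Friday, so the first Saturday is September 2 and the third is September 16.
At the standard offset (UTC−12:00), 17:45 UTC − 12h = 05:45 Caseph Coast standard time.
The standard-time date in Caseph Coast, September 15, 2023, falls between 24 March and 16 September, so daylight saving is in effect and Caseph Coast is at UTC−11:00.
17:45 UTC − 11h = 06:45 local.

06:45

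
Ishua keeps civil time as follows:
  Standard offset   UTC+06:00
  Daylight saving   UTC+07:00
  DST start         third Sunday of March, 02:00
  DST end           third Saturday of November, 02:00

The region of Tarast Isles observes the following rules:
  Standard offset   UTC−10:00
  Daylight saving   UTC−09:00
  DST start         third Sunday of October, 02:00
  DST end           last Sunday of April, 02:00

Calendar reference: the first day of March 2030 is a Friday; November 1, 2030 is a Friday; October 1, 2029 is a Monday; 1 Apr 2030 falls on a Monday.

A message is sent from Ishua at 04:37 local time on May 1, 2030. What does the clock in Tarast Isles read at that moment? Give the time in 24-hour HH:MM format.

11:37

1 March 2030 is a Friday, so the first Sunday is March 3 and the third is March 17.
1 November 2030 is a Friday, so the first Saturday is November 2 and the third is November 16.
May 1, 2030 lies within the daylight-saving period (17 March – 16 November), so Ishua is on daylight time, UTC+07:00.
04:37 Ishua − 7h = 21:37 UTC (rolling into the previous day, 30 April 2030).
1 October 2029 is a Monday, so the first Sunday is October 7 and the third is October 21.
1 April 2030 is a Monday, so Sundays fall on 7, 14, 21, 28; the last is April 28.
At the standard offset (UTC−10:00), 21:37 UTC − 10h = 11:37 Tarast Isles standard time.
The standard-time date in Tarast Isles, April 30, 2030, is outside the daylight-saving period (21 October 2029 – 28 April 2030), so Tarast Isles is on standard time, UTC−10:00.
21:37 UTC − 10h = 11:37 Tarast Isles.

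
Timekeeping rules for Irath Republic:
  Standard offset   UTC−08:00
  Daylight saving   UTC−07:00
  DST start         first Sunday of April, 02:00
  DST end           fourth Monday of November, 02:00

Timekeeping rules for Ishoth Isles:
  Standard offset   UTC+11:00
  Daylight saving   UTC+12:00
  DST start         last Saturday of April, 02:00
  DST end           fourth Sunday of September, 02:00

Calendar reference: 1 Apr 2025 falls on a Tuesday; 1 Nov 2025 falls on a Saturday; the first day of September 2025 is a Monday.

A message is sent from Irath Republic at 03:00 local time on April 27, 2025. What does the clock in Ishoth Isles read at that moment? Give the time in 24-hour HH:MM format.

22:00

1 April 2025 is a Tuesday, so the first Sunday is April 6.
1 November 2025 is a Saturday, so the first Monday is November 3 and the fourth is November 24.
April 27, 2025 lies within the daylight-saving period (6 April – 24 November), so Irath Republic is on daylight time, UTC−07:00.
03:00 Irath Republic + 7h = 10:00 UTC.
1 April 2025 is a Tuesday, so Saturdays fall on 5, 12, 19, 26; the last is April 26.
1 September 2025 is a Monday, so the first Sunday is September 7 and the fourth is September 28.
At the standard offset (UTC+11:00), 10:00 UTC + 11h = 21:00 Ishoth Isles standard time.
The standard-time date in Ishoth Isles, April 27, 2025, falls between 26 April and 28 September, so daylight saving is in effect and Ishoth Isles is at UTC+12:00.
10:00 UTC + 12h = 22:00 Ishoth Isles.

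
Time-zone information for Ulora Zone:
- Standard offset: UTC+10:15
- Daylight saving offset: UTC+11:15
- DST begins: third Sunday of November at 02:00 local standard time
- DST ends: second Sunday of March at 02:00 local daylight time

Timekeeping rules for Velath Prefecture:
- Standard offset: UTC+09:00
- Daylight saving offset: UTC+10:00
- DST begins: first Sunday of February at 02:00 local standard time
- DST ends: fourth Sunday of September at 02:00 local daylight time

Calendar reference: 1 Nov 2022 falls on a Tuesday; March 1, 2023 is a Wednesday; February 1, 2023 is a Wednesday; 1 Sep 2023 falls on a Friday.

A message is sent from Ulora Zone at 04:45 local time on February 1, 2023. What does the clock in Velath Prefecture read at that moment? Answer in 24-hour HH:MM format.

1 November 2022 is a Tuesday, so the first Sunday is November 6 and the third is November 20.
1 March 2023 is a Wednesday, so the first Sunday is March 5 and the second is March 12.
Daylight saving runs 20 November 2022 – 12 March 2023; February 1, 2023 is inside that window, so Ulora Zone is at UTC+11:15.
04:45 Ulora Zone − 11h15m = 17:30 UTC (rolling into the previous day, 31 January 2023).
1 February 2023 is a Wednesday, so the first Sunday is February 5.
1 September 2023 is a Friday, so the first Sunday is September 3 and the fourth is September 24.
At the standard offset (UTC+09:00), 17:30 UTC + 9h = 02:30 Velath Prefecture standard time (rolling into the next day, 1 February 2023).
The standard-time date in Velath Prefecture, February 1, 2023, does not fall between 5 February and 24 September, so daylight saving is not in effect and Velath Prefecture is at UTC+09:00.
17:30 UTC + 9h = 02:30 Velath Prefecture (rolling into the next day, 1 February 2023).

02:30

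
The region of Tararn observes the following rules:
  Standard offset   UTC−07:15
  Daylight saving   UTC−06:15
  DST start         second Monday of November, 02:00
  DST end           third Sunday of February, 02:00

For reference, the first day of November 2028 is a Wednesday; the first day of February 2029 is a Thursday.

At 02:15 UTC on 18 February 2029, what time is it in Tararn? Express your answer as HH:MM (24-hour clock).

20:00

1 November 2028 is a Wednesday, so the first Monday is November 6 and the second is November 13.
1 February 2029 is a Thursday, so the first Sunday is February 4 and the third is February 18.
At the standard offset (UTC−07:15), 02:15 UTC − 7h15m = 19:00 Tararn standard time (rolling into the previous day, 17 February 2029).
The standard-time date in Tararn, 17 February 2029, falls between 13 November 2028 and 18 February 2029, so daylight saving is in effect and Tararn is at UTC−06:15.
02:15 UTC − 6h15m = 20:00 local (rolling into the previous day, 17 February 2029).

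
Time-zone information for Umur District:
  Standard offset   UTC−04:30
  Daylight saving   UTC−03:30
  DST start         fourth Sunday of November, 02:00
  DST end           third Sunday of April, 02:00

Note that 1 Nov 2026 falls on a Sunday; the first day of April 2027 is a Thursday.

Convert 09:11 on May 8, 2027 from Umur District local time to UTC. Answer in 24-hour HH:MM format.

1 November 2026 is a Sunday, so the first Sunday is November 1 and the fourth is November 22.
1 April 2027 is a Thursday, so the first Sunday is April 4 and the third is April 18.
May 8, 2027 does not fall between 22 November 2026 and 18 April 2027, so daylight saving is not in effect and Umur District is at UTC−04:30.
09:11 local + 4h30m = 13:41 UTC.

13:41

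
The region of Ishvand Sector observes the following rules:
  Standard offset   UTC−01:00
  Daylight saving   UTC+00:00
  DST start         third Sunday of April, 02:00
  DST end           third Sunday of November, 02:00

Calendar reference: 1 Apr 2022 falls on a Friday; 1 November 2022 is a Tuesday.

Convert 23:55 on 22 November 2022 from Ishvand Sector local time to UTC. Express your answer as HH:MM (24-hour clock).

00:55

1 April 2022 is a Friday, so the first Sunday is April 3 and the third is April 17.
1 November 2022 is a Tuesday, so the first Sunday is November 6 and the third is November 20.
Daylight saving runs 17 April – 20 November; 22 November 2022 is outside that window, so Ishvand Sector is on standard time at UTC−01:00.
23:55 local + 1h = 00:55 UTC (rolling into the next day, 23 November 2022).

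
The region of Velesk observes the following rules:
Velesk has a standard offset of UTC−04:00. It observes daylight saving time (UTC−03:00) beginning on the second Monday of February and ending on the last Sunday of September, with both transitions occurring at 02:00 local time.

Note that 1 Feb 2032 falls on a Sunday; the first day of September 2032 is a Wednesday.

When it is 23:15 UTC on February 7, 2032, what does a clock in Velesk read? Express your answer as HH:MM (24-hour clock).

19:15

1 February 2032 is a Sunday, so the first Monday is February 2 and the second is February 9.
1 September 2032 is a Wednesday, so Sundays fall on 5, 12, 19, 26; the last is September 26.
At the standard offset (UTC−04:00), 23:15 UTC − 4h = 19:15 Velesk standard time.
Daylight saving runs 9 February – 26 September; the standard-time date in Velesk, February 7, 2032, is outside that window, so Velesk is on standard time at UTC−04:00.
23:15 UTC − 4h = 19:15 local.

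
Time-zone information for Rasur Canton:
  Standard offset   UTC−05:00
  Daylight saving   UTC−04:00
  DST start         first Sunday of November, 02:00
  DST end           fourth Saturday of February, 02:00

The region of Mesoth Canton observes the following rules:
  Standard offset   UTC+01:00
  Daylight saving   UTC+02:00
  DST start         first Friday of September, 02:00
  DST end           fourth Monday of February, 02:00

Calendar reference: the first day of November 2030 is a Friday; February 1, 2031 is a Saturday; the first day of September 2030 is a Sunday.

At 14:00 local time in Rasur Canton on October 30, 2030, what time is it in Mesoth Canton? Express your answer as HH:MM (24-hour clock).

1 November 2030 is a Friday, so the first Sunday is November 3.
1 February 2031 is a Saturday, so the first Saturday is February 1 and the fourth is February 22.
October 30, 2030 is outside the daylight-saving period (3 November 2030 – 22 February 2031), so Rasur Canton is on standard time, UTC−05:00.
14:00 Rasur Canton + 5h = 19:00 UTC.
1 September 2030 is a Sunday, so the first Friday is September 6.
1 February 2031 is a Saturday, so the first Monday is February 3 and the fourth is February 24.
At the standard offset (UTC+01:00), 19:00 UTC + 1h = 20:00 Mesoth Canton standard time.
Daylight saving runs 6 September 2030 – 24 February 2031; the standard-time date in Mesoth Canton, October 30, 2030, is inside that window, so Mesoth Canton is at UTC+02:00.
19:00 UTC + 2h = 21:00 Mesoth Canton.

21:00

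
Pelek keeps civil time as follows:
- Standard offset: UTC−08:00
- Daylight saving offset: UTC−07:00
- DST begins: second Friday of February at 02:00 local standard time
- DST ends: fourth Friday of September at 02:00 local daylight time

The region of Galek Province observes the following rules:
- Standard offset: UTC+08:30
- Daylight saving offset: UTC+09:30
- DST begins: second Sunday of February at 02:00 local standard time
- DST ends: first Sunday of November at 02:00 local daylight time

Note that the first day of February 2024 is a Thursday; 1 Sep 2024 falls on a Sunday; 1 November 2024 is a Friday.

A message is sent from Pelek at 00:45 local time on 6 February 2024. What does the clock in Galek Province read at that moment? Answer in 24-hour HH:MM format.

17:15

1 February 2024 is a Thursday, so the first Friday is February 2 and the second is February 9.
1 September 2024 is a Sunday, so the first Friday is September 6 and the fourth is September 27.
6 February 2024 does not fall between 9 February and 27 September, so daylight saving is not in effect and Pelek is at UTC−08:00.
00:45 Pelek + 8h = 08:45 UTC.
1 February 2024 is a Thursday, so the first Sunday is February 4 and the second is February 11.
1 November 2024 is a Friday, so the first Sunday is November 3.
At the standard offset (UTC+08:30), 08:45 UTC + 8h30m = 17:15 Galek Province standard time.
The standard-time date in Galek Province, 6 February 2024, does not fall between 11 February and 3 November, so daylight saving is not in effect and Galek Province is at UTC+08:30.
08:45 UTC + 8h30m = 17:15 Galek Province.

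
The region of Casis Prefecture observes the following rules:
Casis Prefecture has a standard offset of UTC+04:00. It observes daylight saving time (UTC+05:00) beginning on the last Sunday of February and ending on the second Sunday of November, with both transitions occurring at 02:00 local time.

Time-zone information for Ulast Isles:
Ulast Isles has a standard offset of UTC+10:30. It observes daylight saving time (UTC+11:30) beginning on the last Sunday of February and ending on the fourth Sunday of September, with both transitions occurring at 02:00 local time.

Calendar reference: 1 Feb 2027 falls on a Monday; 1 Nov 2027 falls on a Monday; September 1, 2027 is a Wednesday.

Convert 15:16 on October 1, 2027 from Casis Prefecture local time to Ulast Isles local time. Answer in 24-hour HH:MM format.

20:46

1 February 2027 is a Monday, so Sundays fall on 7, 14, 21, 28; the last is February 28.
1 November 2027 is a Monday, so the first Sunday is November 7 and the second is November 14.
October 1, 2027 falls between 28 February and 14 November, so daylight saving is in effect and Casis Prefecture is at UTC+05:00.
15:16 Casis Prefecture − 5h = 10:16 UTC.
1 February 2027 is a Monday, so Sundays fall on 7, 14, 21, 28; the last is February 28.
1 September 2027 is a Wednesday, so the first Sunday is September 5 and the fourth is September 26.
At the standard offset (UTC+10:30), 10:16 UTC + 10h30m = 20:46 Ulast Isles standard time.
Daylight saving runs 28 February – 26 September; the standard-time date in Ulast Isles, October 1, 2027, is outside that window, so Ulast Isles is on standard time at UTC+10:30.
10:16 UTC + 10h30m = 20:46 Ulast Isles.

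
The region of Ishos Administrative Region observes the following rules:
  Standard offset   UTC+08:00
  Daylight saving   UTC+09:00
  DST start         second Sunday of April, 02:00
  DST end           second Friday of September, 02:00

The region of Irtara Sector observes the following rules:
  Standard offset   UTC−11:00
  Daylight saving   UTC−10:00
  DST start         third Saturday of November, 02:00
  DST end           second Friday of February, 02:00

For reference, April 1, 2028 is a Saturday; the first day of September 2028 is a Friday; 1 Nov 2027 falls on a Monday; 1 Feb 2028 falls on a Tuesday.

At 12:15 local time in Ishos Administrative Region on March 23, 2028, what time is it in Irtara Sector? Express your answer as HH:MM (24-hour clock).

17:15

1 April 2028 is a Saturday, so the first Sunday is April 2 and the second is April 9.
1 September 2028 is a Friday, so the first Friday is September 1 and the second is September 8.
Daylight saving runs 9 April – 8 September; March 23, 2028 is outside that window, so Ishos Administrative Region is on standard time at UTC+08:00.
12:15 Ishos Administrative Region − 8h = 04:15 UTC.
1 November 2027 is a Monday, so the first Saturday is November 6 and the third is November 20.
1 February 2028 is a Tuesday, so the first Friday is February 4 and the second is February 11.
At the standard offset (UTC−11:00), 04:15 UTC − 11h = 17:15 Irtara Sector standard time (rolling into the previous day, 22 March 2028).
Daylight saving runs 20 November 2027 – 11 February 2028; the standard-time date in Irtara Sector, March 22, 2028, is outside that window, so Irtara Sector is on standard time at UTC−11:00.
04:15 UTC − 11h = 17:15 Irtara Sector (rolling into the previous day, 22 March 2028).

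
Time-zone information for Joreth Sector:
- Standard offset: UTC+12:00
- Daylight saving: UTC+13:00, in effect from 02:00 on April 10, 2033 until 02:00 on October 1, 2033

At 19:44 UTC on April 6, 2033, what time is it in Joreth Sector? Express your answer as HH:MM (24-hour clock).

At the standard offset (UTC+12:00), 19:44 UTC + 12h = 07:44 Joreth Sector standard time (rolling into the next day, 7 April 2033).
The standard-time date in Joreth Sector, April 7, 2033, is outside the daylight-saving period (10 April – 1 October), so Joreth Sector is on standard time, UTC+12:00.
19:44 UTC + 12h = 07:44 local (rolling into the next day, 7 April 2033).

07:44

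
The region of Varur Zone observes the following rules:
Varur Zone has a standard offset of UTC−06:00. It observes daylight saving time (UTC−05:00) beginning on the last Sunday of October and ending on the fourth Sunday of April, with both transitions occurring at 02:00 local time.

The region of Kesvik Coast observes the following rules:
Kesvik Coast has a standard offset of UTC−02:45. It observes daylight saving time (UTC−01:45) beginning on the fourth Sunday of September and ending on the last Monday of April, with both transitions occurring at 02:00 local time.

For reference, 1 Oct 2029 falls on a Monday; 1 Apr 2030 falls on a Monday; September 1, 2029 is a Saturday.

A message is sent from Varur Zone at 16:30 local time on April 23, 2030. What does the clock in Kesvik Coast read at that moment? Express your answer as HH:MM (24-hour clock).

1 October 2029 is a Monday, so Sundays fall on 7, 14, 21, 28; the last is October 28.
1 April 2030 is a Monday, so the first Sunday is April 7 and the fourth is April 28.
April 23, 2030 falls between 28 October 2029 and 28 April 2030, so daylight saving is in effect and Varur Zone is at UTC−05:00.
16:30 Varur Zone + 5h = 21:30 UTC.
1 September 2029 is a Saturday, so the first Sunday is September 2 and the fourth is September 23.
1 April 2030 is a Monday, so Mondays fall on 1, 8, 15, 22, 29; the last is April 29.
At the standard offset (UTC−02:45), 21:30 UTC − 2h45m = 18:45 Kesvik Coast standard time.
The standard-time date in Kesvik Coast, April 23, 2030, lies within the daylight-saving period (23 September 2029 – 29 April 2030), so Kesvik Coast is on daylight time, UTC−01:45.
21:30 UTC − 1h45m = 19:45 Kesvik Coast.

19:45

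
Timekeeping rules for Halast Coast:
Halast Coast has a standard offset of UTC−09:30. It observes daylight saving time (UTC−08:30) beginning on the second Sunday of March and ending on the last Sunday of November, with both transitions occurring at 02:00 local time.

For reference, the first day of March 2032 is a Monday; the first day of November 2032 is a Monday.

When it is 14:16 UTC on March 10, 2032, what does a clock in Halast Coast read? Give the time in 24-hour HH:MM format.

04:46

1 March 2032 is a Monday, so the first Sunday is March 7 and the second is March 14.
1 November 2032 is a Monday, so Sundays fall on 7, 14, 21, 28; the last is November 28.
At the standard offset (UTC−09:30), 14:16 UTC − 9h30m = 04:46 Halast Coast standard time.
The standard-time date in Halast Coast, March 10, 2032, is outside the daylight-saving period (14 March – 28 November), so Halast Coast is on standard time, UTC−09:30.
14:16 UTC − 9h30m = 04:46 local.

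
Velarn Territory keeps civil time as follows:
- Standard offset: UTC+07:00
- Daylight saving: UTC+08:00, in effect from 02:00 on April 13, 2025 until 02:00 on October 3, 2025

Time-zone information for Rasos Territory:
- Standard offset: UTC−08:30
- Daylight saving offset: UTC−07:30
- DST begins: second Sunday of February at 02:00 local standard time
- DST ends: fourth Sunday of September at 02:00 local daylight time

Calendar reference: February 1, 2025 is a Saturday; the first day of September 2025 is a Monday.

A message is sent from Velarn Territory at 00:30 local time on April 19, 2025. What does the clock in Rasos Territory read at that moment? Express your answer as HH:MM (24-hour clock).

April 19, 2025 lies within the daylight-saving period (13 April – 3 October), so Velarn Territory is on daylight time, UTC+08:00.
00:30 Velarn Territory − 8h = 16:30 UTC (rolling into the previous day, 18 April 2025).
1 February 2025 is a Saturday, so the first Sunday is February 2 and the second is February 9.
1 September 2025 is a Monday, so the first Sunday is September 7 and the fourth is September 28.
At the standard offset (UTC−08:30), 16:30 UTC − 8h30m = 08:00 Rasos Territory standard time.
The standard-time date in Rasos Territory, April 18, 2025, falls between 9 February and 28 September, so daylight saving is in effect and Rasos Territory is at UTC−07:30.
16:30 UTC − 7h30m = 09:00 Rasos Territory.

09:00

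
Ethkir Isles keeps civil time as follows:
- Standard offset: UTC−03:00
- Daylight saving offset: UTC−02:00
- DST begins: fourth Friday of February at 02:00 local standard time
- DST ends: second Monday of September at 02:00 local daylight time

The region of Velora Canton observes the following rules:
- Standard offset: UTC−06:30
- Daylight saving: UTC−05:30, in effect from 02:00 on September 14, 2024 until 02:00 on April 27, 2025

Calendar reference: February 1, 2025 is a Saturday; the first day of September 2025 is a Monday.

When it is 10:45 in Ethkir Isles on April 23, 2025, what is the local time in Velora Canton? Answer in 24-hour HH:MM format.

1 February 2025 is a Saturday, so the first Friday is February 7 and the fourth is February 28.
1 September 2025 is a Monday, so the first Monday is September 1 and the second is September 8.
April 23, 2025 lies within the daylight-saving period (28 February – 8 September), so Ethkir Isles is on daylight time, UTC−02:00.
10:45 Ethkir Isles + 2h = 12:45 UTC.
At the standard offset (UTC−06:30), 12:45 UTC − 6h30m = 06:15 Velora Canton standard time.
The standard-time date in Velora Canton, April 23, 2025, lies within the daylight-saving period (14 September 2024 – 27 April 2025), so Velora Canton is on daylight time, UTC−05:30.
12:45 UTC − 5h30m = 07:15 Velora Canton.

07:15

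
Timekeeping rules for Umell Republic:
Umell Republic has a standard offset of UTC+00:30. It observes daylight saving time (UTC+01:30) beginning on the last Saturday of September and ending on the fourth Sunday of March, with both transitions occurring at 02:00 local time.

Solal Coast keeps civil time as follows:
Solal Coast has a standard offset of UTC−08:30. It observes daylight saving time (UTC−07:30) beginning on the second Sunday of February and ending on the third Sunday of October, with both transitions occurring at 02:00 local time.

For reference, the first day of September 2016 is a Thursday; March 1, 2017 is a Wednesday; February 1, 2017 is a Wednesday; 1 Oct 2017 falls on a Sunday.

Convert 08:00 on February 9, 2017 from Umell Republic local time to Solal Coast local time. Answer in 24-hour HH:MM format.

1 September 2016 is a Thursday, so Saturdays fall on 3, 10, 17, 24; the last is September 24.
1 March 2017 is a Wednesday, so the first Sunday is March 5 and the fourth is March 26.
February 9, 2017 falls between 24 September 2016 and 26 March 2017, so daylight saving is in effect and Umell Republic is at UTC+01:30.
08:00 Umell Republic − 1h30m = 06:30 UTC.
1 February 2017 is a Wednesday, so the first Sunday is February 5 and the second is February 12.
1 October 2017 is a Sunday, so the first Sunday is October 1 and the third is October 15.
At the standard offset (UTC−08:30), 06:30 UTC − 8h30m = 22:00 Solal Coast standard time (rolling into the previous day, 8 February 2017).
Daylight saving runs 12 February – 15 October; the standard-time date in Solal Coast, February 8, 2017, is outside that window, so Solal Coast is on standard time at UTC−08:30.
06:30 UTC − 8h30m = 22:00 Solal Coast (rolling into the previous day, 8 February 2017).

22:00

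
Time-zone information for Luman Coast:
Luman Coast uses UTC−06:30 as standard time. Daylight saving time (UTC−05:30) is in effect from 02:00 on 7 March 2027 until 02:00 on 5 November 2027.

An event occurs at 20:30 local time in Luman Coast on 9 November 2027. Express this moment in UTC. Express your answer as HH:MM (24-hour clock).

Daylight saving runs 7 March – 5 November; 9 November 2027 is outside that window, so Luman Coast is on standard time at UTC−06:30.
20:30 local + 6h30m = 03:00 UTC (rolling into the next day, 10 November 2027).

03:00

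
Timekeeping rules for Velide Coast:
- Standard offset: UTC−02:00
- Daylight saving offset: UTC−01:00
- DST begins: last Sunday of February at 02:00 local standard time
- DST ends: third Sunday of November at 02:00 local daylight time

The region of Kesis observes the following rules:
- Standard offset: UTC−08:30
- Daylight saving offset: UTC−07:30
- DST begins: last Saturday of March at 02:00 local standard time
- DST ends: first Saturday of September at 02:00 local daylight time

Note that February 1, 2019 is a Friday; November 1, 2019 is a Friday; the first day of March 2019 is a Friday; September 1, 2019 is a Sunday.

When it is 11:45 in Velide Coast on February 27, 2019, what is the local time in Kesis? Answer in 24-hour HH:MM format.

1 February 2019 is a Friday, so Sundays fall on 3, 10, 17, 24; the last is February 24.
1 November 2019 is a Friday, so the first Sunday is November 3 and the third is November 17.
February 27, 2019 lies within the daylight-saving period (24 February – 17 November), so Velide Coast is on daylight time, UTC−01:00.
11:45 Velide Coast + 1h = 12:45 UTC.
1 March 2019 is a Friday, so Saturdays fall on 2, 9, 16, 23, 30; the last is March 30.
1 September 2019 is a Sunday, so the first Saturday is September 7.
At the standard offset (UTC−08:30), 12:45 UTC − 8h30m = 04:15 Kesis standard time.
The standard-time date in Kesis, February 27, 2019, is outside the daylight-saving period (30 March – 7 September), so Kesis is on standard time, UTC−08:30.
12:45 UTC − 8h30m = 04:15 Kesis.

04:15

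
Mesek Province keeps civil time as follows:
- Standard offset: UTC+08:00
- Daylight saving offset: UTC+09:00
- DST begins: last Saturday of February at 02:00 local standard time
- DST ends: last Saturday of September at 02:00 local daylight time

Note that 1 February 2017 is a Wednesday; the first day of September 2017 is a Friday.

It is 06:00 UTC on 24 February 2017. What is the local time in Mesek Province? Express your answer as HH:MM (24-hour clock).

14:00

1 February 2017 is a Wednesday, so Saturdays fall on 4, 11, 18, 25; the last is February 25.
1 September 2017 is a Friday, so Saturdays fall on 2, 9, 16, 23, 30; the last is September 30.
At the standard offset (UTC+08:00), 06:00 UTC + 8h = 14:00 Mesek Province standard time.
The standard-time date in Mesek Province, 24 February 2017, is outside the daylight-saving period (25 February – 30 September), so Mesek Province is on standard time, UTC+08:00.
06:00 UTC + 8h = 14:00 local.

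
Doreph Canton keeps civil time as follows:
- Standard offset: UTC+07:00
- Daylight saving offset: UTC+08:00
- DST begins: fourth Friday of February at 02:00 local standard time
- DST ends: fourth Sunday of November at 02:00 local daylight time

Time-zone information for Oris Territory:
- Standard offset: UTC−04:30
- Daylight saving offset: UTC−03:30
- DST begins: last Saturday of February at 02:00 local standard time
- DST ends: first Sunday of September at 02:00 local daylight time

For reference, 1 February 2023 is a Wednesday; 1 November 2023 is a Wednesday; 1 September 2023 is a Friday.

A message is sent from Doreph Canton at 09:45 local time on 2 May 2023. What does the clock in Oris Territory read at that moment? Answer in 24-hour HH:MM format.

1 February 2023 is a Wednesday, so the first Friday is February 3 and the fourth is February 24.
1 November 2023 is a Wednesday, so the first Sunday is November 5 and the fourth is November 26.
2 May 2023 falls between 24 February and 26 November, so daylight saving is in effect and Doreph Canton is at UTC+08:00.
09:45 Doreph Canton − 8h = 01:45 UTC.
1 February 2023 is a Wednesday, so Saturdays fall on 4, 11, 18, 25; the last is February 25.
1 September 2023 is a Friday, so the first Sunday is September 3.
At the standard offset (UTC−04:30), 01:45 UTC − 4h30m = 21:15 Oris Territory standard time (rolling into the previous day, 1 May 2023).
Daylight saving runs 25 February – 3 September; the standard-time date in Oris Territory, 1 May 2023, is inside that window, so Oris Territory is at UTC−03:30.
01:45 UTC − 3h30m = 22:15 Oris Territory (rolling into the previous day, 1 May 2023).

22:15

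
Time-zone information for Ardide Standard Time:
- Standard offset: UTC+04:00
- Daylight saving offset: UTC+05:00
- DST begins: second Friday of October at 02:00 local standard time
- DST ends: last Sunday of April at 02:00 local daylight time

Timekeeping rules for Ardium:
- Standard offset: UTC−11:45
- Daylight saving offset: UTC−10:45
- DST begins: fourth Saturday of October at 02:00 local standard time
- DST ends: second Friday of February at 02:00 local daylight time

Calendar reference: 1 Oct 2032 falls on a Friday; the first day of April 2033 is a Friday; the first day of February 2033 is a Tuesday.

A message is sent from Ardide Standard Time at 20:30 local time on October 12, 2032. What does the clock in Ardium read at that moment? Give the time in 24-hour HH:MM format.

03:45

1 October 2032 is a Friday, so the first Friday is October 1 and the second is October 8.
1 April 2033 is a Friday, so Sundays fall on 3, 10, 17, 24; the last is April 24.
Daylight saving runs 8 October 2032 – 24 April 2033; October 12, 2032 is inside that window, so Ardide Standard Time is at UTC+05:00.
20:30 Ardide Standard Time − 5h = 15:30 UTC.
1 October 2032 is a Friday, so the first Saturday is October 2 and the fourth is October 23.
1 February 2033 is a Tuesday, so the first Friday is February 4 and the second is February 11.
At the standard offset (UTC−11:45), 15:30 UTC − 11h45m = 03:45 Ardium standard time.
The standard-time date in Ardium, October 12, 2032, is outside the daylight-saving period (23 October 2032 – 11 February 2033), so Ardium is on standard time, UTC−11:45.
15:30 UTC − 11h45m = 03:45 Ardium.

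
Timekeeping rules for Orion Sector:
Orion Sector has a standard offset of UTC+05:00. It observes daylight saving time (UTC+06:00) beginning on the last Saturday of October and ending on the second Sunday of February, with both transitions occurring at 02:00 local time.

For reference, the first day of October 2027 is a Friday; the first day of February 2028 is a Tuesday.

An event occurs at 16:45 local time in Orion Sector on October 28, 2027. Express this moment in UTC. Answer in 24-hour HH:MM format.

1 October 2027 is a Friday, so Saturdays fall on 2, 9, 16, 23, 30; the last is October 30.
1 February 2028 is a Tuesday, so the first Sunday is February 6 and the second is February 13.
October 28, 2027 is outside the daylight-saving period (30 October 2027 – 13 February 2028), so Orion Sector is on standard time, UTC+05:00.
16:45 local − 5h = 11:45 UTC.

11:45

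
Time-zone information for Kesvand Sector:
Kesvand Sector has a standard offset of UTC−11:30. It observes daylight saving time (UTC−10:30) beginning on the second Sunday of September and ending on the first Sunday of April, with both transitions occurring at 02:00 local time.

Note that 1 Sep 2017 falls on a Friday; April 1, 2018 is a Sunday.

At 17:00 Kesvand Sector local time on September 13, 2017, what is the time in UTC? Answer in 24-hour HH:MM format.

1 September 2017 is a Friday, so the first Sunday is September 3 and the second is September 10.
1 April 2018 is a Sunday, so the first Sunday is April 1.
Daylight saving runs 10 September 2017 – 1 April 2018; September 13, 2017 is inside that window, so Kesvand Sector is at UTC−10:30.
17:00 local + 10h30m = 03:30 UTC (rolling into the next day, 14 September 2017).

03:30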